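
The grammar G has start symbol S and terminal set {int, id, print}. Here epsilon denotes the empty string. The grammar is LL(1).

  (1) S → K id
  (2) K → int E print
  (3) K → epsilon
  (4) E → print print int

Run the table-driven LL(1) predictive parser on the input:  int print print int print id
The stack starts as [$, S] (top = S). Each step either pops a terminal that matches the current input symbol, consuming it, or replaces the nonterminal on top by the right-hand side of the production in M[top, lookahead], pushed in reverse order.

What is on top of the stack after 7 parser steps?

print

step 1: stack=$ S  input=int print print int print id $  — expand S → K id
step 2: stack=$ id K  input=int print print int print id $  — expand K → int E print
step 3: stack=$ id print E int  input=int print print int print id $  — match int
step 4: stack=$ id print E  input=print print int print id $  — expand E → print print int
step 5: stack=$ id print int print print  input=print print int print id $  — match print
step 6: stack=$ id print int print  input=print int print id $  — match print
step 7: stack=$ id print int  input=int print id $  — match int
Stack after step 7: $ id print (top = print).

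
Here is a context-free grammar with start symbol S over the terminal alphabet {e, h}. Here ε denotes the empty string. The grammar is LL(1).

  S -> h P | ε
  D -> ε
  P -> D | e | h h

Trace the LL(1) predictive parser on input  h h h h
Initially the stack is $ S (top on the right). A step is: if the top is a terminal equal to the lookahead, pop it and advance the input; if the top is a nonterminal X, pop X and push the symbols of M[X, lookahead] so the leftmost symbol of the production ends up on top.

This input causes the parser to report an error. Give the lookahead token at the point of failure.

h

     Stack  Input      Action
  1  $ S    h h h h $  expand S -> h P
  2  $ P h  h h h h $  match h
  3  $ P    h h h $    expand P -> h h
  4  $ h h  h h h $    match h
  5  $ h    h h $      match h
  6  $      h $        error: stack empty but input remains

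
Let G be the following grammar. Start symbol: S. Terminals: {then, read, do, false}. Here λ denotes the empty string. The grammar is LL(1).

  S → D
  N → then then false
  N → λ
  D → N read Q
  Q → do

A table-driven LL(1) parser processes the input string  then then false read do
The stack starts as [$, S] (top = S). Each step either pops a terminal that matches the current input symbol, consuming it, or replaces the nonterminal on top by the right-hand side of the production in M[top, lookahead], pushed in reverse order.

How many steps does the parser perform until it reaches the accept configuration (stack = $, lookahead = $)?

step 1: stack=$ S  input=then then false read do $  — expand S → D
step 2: stack=$ D  input=then then false read do $  — expand D → N read Q
step 3: stack=$ Q read N  input=then then false read do $  — expand N → then then false
step 4: stack=$ Q read false then then  input=then then false read do $  — match then
step 5: stack=$ Q read false then  input=then false read do $  — match then
step 6: stack=$ Q read false  input=false read do $  — match false
step 7: stack=$ Q read  input=read do $  — match read
step 8: stack=$ Q  input=do $  — expand Q → do
step 9: stack=$ do  input=do $  — match do
Accept reached after 9 steps.

9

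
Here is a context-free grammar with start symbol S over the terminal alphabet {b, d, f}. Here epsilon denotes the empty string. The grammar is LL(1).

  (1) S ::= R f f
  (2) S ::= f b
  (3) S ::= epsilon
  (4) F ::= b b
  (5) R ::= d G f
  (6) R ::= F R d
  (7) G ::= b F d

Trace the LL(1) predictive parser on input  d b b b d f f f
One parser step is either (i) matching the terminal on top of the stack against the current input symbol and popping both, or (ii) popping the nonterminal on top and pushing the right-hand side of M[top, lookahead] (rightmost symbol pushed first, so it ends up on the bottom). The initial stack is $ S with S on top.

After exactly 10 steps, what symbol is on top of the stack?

      Stack          Input              Action
   1  $ S            d b b b d f f f $  expand S ::= R f f
   2  $ f f R        d b b b d f f f $  expand R ::= d G f
   3  $ f f f G d    d b b b d f f f $  match d
   4  $ f f f G      b b b d f f f $    expand G ::= b F d
   5  $ f f f d F b  b b b d f f f $    match b
   6  $ f f f d F    b b d f f f $      expand F ::= b b
   7  $ f f f d b b  b b d f f f $      match b
   8  $ f f f d b    b d f f f $        match b
   9  $ f f f d      d f f f $          match d
  10  $ f f f        f f f $            match f
Stack after step 10: $ f f (top = f).

f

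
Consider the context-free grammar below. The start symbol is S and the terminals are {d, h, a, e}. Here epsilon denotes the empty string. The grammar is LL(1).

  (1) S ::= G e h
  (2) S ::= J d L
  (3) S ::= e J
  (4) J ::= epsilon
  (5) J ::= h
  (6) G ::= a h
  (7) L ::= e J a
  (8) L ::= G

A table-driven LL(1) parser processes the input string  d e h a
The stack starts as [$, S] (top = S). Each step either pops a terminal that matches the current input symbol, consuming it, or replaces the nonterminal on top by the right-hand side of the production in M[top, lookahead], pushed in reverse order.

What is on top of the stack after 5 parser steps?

J

     Stack    Input      Action
  1  $ S      d e h a $  expand S ::= J d L
  2  $ L d J  d e h a $  expand J ::= epsilon
  3  $ L d    d e h a $  match d
  4  $ L      e h a $    expand L ::= e J a
  5  $ a J e  e h a $    match e
Stack after step 5: $ a J (top = J).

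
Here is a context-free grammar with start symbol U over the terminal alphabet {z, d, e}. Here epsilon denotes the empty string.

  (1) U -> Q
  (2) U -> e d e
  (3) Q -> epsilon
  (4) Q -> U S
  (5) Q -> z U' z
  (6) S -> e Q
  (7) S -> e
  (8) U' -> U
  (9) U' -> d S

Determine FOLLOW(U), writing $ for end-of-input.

FIRST(S): from S->e Q we get {e}; from S->e we get {e}. So FIRST(S) = {e}.
FIRST(U): from U->Q we get {epsilon, e, z}; from U->e d e we get {e}. So FIRST(U) = {epsilon, e, z}.
FIRST(Q): from Q->epsilon we get {epsilon}; from Q->U S we get {e, z}; from Q->z U' z we get {z}. So FIRST(Q) = {epsilon, e, z}.
FIRST(U'): from U'->U we get {epsilon, e, z}; from U'->d S we get {d}. So FIRST(U') = {epsilon, d, e, z}.
FOLLOW(U) includes $ since U is the start symbol.
FOLLOW(U'): in Q->z U' z, U' is followed by z with FIRST {z}. Thus FOLLOW(U') = {z}.
FOLLOW(U): in Q->U S, U is followed by S with FIRST {e}; in U'->U, the suffix after U is empty, so FOLLOW(U) ⊇ FOLLOW(U') = {z}. Thus FOLLOW(U) = {$, e, z}.
FOLLOW(Q): in U->Q, the suffix after Q is empty, so FOLLOW(Q) ⊇ FOLLOW(U) = {$, e, z}; in S->e Q, the suffix after Q is empty, so FOLLOW(Q) ⊇ FOLLOW(S) = {$, e, z}. Thus FOLLOW(Q) = {$, e, z}.
FOLLOW(S): in Q->U S, the suffix after S is empty, so FOLLOW(S) ⊇ FOLLOW(Q) = {$, e, z}; in U'->d S, the suffix after S is empty, so FOLLOW(S) ⊇ FOLLOW(U') = {z}. Thus FOLLOW(S) = {$, e, z}.

{$, e, z}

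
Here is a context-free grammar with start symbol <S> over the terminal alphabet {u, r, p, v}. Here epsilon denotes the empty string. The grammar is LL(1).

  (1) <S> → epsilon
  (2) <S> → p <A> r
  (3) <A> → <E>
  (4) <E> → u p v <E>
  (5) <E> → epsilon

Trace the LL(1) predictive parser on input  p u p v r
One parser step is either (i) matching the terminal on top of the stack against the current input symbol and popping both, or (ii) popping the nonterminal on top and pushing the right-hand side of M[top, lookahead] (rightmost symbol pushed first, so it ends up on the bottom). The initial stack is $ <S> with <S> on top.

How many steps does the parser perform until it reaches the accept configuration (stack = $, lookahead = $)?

step 1: stack=$ <S>  input=p u p v r $  — expand <S> → p <A> r
step 2: stack=$ r <A> p  input=p u p v r $  — match p
step 3: stack=$ r <A>  input=u p v r $  — expand <A> → <E>
step 4: stack=$ r <E>  input=u p v r $  — expand <E> → u p v <E>
step 5: stack=$ r <E> v p u  input=u p v r $  — match u
step 6: stack=$ r <E> v p  input=p v r $  — match p
step 7: stack=$ r <E> v  input=v r $  — match v
step 8: stack=$ r <E>  input=r $  — expand <E> → epsilon
step 9: stack=$ r  input=r $  — match r
Accept reached after 9 steps.

9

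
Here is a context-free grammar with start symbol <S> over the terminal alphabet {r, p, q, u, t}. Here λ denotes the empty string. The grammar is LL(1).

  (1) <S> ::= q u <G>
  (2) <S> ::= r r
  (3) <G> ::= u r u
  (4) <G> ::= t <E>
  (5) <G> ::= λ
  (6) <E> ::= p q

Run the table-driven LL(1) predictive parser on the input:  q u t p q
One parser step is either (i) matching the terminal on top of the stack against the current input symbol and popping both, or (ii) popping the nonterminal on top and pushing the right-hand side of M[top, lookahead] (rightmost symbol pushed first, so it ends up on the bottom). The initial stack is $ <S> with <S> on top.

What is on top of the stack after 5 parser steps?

step 1: stack=$ <S>  input=q u t p q $  — expand <S> ::= q u <G>
step 2: stack=$ <G> u q  input=q u t p q $  — match q
step 3: stack=$ <G> u  input=u t p q $  — match u
step 4: stack=$ <G>  input=t p q $  — expand <G> ::= t <E>
step 5: stack=$ <E> t  input=t p q $  — match t
Stack after step 5: $ <E> (top = <E>).

<E>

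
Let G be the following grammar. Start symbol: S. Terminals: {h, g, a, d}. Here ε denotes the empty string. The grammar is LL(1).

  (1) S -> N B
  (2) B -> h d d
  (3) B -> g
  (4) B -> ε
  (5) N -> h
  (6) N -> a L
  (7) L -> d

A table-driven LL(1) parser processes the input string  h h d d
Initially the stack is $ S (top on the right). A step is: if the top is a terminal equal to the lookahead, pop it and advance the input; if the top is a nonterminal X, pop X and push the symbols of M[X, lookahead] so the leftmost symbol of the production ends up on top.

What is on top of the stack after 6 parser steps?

step 1: stack=$ S  input=h h d d $  — expand S -> N B
step 2: stack=$ B N  input=h h d d $  — expand N -> h
step 3: stack=$ B h  input=h h d d $  — match h
step 4: stack=$ B  input=h d d $  — expand B -> h d d
step 5: stack=$ d d h  input=h d d $  — match h
step 6: stack=$ d d  input=d d $  — match d
Stack after step 6: $ d (top = d).

d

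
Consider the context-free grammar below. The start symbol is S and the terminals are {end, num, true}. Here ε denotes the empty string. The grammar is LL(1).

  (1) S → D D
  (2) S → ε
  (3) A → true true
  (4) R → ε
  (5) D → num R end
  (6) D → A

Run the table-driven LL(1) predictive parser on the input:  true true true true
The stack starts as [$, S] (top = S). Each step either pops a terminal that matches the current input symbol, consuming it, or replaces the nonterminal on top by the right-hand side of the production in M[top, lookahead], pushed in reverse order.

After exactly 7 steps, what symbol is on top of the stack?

step 1: stack=$ S  input=true true true true $  — expand S → D D
step 2: stack=$ D D  input=true true true true $  — expand D → A
step 3: stack=$ D A  input=true true true true $  — expand A → true true
step 4: stack=$ D true true  input=true true true true $  — match true
step 5: stack=$ D true  input=true true true $  — match true
step 6: stack=$ D  input=true true $  — expand D → A
step 7: stack=$ A  input=true true $  — expand A → true true
Stack after step 7: $ true true (top = true).

true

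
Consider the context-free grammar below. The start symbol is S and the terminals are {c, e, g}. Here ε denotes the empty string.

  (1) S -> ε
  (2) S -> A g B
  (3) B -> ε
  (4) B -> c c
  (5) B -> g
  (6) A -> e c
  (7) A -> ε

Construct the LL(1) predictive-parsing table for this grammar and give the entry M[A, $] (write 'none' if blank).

FIRST(B) = {ε, c, g}
FIRST(A) = {ε, e}
FIRST(S) = {ε, e, g}  (via A g B)
FOLLOW(S) includes $ since S is the start symbol.
FOLLOW(A): in S->A g B, A is followed by g B with FIRST {g}. Thus FOLLOW(A) = {g}.
For A -> e c: FIRST(e c) = {e}, so it goes in M[A, t] for t ∈ {e}.
For A -> ε: FIRST(ε) = {ε}, so it goes in M[A, t] for t ∈ {}; since ε ∈ FIRST, also for every t ∈ FOLLOW(A) = {g}.
None of these place a production in M[A, $].

none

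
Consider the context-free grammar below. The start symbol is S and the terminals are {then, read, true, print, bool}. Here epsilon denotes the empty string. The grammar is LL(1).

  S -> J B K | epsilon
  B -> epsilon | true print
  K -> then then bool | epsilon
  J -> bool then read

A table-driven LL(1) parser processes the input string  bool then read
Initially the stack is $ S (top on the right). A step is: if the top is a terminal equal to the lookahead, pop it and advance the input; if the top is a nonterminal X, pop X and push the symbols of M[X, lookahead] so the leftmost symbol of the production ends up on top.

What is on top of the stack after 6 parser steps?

K

     Stack                 Input             Action
  1  $ S                   bool then read $  expand S -> J B K
  2  $ K B J               bool then read $  expand J -> bool then read
  3  $ K B read then bool  bool then read $  match bool
  4  $ K B read then       then read $       match then
  5  $ K B read            read $            match read
  6  $ K B                 $                 expand B -> epsilon
Stack after step 6: $ K (top = K).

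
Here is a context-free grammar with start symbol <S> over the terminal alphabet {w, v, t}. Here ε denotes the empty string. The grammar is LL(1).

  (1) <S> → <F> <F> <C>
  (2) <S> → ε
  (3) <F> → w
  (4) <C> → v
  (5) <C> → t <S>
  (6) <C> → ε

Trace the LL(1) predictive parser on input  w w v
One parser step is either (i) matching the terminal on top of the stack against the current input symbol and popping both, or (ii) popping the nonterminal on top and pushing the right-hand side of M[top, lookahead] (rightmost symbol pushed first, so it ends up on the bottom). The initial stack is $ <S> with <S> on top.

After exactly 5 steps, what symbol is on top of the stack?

<C>

step 1: stack=$ <S>  input=w w v $  — expand <S> → <F> <F> <C>
step 2: stack=$ <C> <F> <F>  input=w w v $  — expand <F> → w
step 3: stack=$ <C> <F> w  input=w w v $  — match w
step 4: stack=$ <C> <F>  input=w v $  — expand <F> → w
step 5: stack=$ <C> w  input=w v $  — match w
Stack after step 5: $ <C> (top = <C>).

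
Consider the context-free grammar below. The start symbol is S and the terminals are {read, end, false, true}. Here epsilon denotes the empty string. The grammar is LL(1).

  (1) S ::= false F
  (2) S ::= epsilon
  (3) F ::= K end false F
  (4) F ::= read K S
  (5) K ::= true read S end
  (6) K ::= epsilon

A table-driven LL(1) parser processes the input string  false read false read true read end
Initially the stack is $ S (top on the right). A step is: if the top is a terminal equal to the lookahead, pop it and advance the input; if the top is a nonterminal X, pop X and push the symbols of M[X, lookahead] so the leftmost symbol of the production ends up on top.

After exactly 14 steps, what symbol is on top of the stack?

      Stack                Input                                  Action
   1  $ S                  false read false read true read end $  expand S ::= false F
   2  $ F false            false read false read true read end $  match false
   3  $ F                  read false read true read end $        expand F ::= read K S
   4  $ S K read           read false read true read end $        match read
   5  $ S K                false read true read end $             expand K ::= epsilon
   6  $ S                  false read true read end $             expand S ::= false F
   7  $ F false            false read true read end $             match false
   8  $ F                  read true read end $                   expand F ::= read K S
   9  $ S K read           read true read end $                   match read
  10  $ S K                true read end $                        expand K ::= true read S end
  11  $ S end S read true  true read end $                        match true
  12  $ S end S read       read end $                             match read
  13  $ S end S            end $                                  expand S ::= epsilon
  14  $ S end              end $                                  match end
Stack after step 14: $ S (top = S).

S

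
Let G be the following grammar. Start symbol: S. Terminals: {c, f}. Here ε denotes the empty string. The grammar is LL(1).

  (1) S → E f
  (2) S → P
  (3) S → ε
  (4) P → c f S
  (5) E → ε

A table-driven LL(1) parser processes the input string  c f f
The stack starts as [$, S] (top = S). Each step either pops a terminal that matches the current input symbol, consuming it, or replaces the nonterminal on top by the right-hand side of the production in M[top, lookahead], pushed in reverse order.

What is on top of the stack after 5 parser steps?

E

     Stack    Input    Action
  1  $ S      c f f $  expand S → P
  2  $ P      c f f $  expand P → c f S
  3  $ S f c  c f f $  match c
  4  $ S f    f f $    match f
  5  $ S      f $      expand S → E f
Stack after step 5: $ f E (top = E).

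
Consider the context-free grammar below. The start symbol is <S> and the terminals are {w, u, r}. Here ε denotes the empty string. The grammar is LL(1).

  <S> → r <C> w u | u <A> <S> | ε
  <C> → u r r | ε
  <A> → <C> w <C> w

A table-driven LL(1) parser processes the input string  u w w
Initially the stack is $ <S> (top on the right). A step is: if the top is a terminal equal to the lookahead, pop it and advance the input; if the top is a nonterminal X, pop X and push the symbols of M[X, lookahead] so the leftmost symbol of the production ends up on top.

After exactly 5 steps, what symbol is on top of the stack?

     Stack              Input    Action
  1  $ <S>              u w w $  expand <S> → u <A> <S>
  2  $ <S> <A> u        u w w $  match u
  3  $ <S> <A>          w w $    expand <A> → <C> w <C> w
  4  $ <S> w <C> w <C>  w w $    expand <C> → ε
  5  $ <S> w <C> w      w w $    match w
Stack after step 5: $ <S> w <C> (top = <C>).

<C>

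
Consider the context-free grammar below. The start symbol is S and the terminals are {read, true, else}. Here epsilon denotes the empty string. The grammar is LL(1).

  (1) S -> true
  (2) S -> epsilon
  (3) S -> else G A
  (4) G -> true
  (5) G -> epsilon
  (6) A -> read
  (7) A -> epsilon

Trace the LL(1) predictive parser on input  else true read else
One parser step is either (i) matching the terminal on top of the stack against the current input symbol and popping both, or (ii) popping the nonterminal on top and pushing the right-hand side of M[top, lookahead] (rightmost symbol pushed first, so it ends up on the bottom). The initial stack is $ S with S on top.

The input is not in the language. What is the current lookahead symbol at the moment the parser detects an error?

else

step 1: stack=$ S  input=else true read else $  — expand S -> else G A
step 2: stack=$ A G else  input=else true read else $  — match else
step 3: stack=$ A G  input=true read else $  — expand G -> true
step 4: stack=$ A true  input=true read else $  — match true
step 5: stack=$ A  input=read else $  — expand A -> read
step 6: stack=$ read  input=read else $  — match read
step 7: stack=$  input=else $  — error: stack empty but input remains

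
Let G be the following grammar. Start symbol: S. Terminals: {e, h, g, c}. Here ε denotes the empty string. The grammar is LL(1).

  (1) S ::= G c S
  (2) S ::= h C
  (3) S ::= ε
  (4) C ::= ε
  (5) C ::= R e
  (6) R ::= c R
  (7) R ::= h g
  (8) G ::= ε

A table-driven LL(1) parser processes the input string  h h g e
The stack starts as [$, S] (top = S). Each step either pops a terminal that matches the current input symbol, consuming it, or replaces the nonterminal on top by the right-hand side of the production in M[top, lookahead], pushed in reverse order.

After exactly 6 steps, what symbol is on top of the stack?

     Stack    Input      Action
  1  $ S      h h g e $  expand S ::= h C
  2  $ C h    h h g e $  match h
  3  $ C      h g e $    expand C ::= R e
  4  $ e R    h g e $    expand R ::= h g
  5  $ e g h  h g e $    match h
  6  $ e g    g e $      match g
Stack after step 6: $ e (top = e).

e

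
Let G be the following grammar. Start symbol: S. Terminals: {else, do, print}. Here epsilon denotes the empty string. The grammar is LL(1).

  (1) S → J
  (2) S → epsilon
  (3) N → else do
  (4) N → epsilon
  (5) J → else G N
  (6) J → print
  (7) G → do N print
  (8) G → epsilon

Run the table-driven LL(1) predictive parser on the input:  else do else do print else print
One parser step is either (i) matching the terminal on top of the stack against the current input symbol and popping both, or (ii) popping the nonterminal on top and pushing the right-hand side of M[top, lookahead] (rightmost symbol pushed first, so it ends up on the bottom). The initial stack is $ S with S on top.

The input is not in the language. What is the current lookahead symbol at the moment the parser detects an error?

print

      Stack              Input                               Action
   1  $ S                else do else do print else print $  expand S → J
   2  $ J                else do else do print else print $  expand J → else G N
   3  $ N G else         else do else do print else print $  match else
   4  $ N G              do else do print else print $       expand G → do N print
   5  $ N print N do     do else do print else print $       match do
   6  $ N print N        else do print else print $          expand N → else do
   7  $ N print do else  else do print else print $          match else
   8  $ N print do       do print else print $               match do
   9  $ N print          print else print $                  match print
  10  $ N                else print $                        expand N → else do
  11  $ do else          else print $                        match else
  12  $ do               print $                             error: top is terminal do but lookahead is print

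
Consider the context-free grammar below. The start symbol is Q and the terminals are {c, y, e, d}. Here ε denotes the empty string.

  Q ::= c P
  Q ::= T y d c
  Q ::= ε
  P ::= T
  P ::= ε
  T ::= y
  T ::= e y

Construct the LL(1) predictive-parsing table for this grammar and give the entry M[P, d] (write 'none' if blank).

FIRST(T) = {e, y}
FIRST(Q) = {ε, c, e, y}  (via T y d c)
FIRST(P) = {ε, e, y}  (via T)
FOLLOW(Q) includes $ since Q is the start symbol.
FOLLOW(Q): Q appears on no right-hand side. Thus FOLLOW(Q) = {$}.
FOLLOW(P): in Q::=c P, the suffix after P is empty, so FOLLOW(P) ⊇ FOLLOW(Q) = {$}. Thus FOLLOW(P) = {$}.
For P ::= T: FIRST(T) = {e, y}, so it goes in M[P, t] for t ∈ {e, y}.
For P ::= ε: FIRST(ε) = {ε}, so it goes in M[P, t] for t ∈ {}; since ε ∈ FIRST, also for every t ∈ FOLLOW(P) = {$}.
None of these place a production in M[P, d].

none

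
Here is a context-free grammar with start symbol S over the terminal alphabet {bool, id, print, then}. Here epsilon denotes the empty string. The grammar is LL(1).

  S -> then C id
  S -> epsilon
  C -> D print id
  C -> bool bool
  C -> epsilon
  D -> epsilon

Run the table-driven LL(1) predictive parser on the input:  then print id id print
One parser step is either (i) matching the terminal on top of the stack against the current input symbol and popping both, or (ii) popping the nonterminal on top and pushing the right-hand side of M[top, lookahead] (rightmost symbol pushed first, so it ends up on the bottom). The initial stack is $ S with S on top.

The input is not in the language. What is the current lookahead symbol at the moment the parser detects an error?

print

step 1: stack=$ S  input=then print id id print $  — expand S -> then C id
step 2: stack=$ id C then  input=then print id id print $  — match then
step 3: stack=$ id C  input=print id id print $  — expand C -> D print id
step 4: stack=$ id id print D  input=print id id print $  — expand D -> epsilon
step 5: stack=$ id id print  input=print id id print $  — match print
step 6: stack=$ id id  input=id id print $  — match id
step 7: stack=$ id  input=id print $  — match id
step 8: stack=$  input=print $  — error: stack empty but input remains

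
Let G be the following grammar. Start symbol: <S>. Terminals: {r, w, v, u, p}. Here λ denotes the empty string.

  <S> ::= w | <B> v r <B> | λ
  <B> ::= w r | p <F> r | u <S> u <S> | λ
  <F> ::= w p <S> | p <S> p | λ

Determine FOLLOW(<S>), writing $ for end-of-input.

{$, p, r, u, v}

FIRST(<B>): from <B>::=w r we get {w}; from <B>::=p <F> r we get {p}; from <B>::=u <S> u <S> we get {u}; from <B>::=λ we get {λ}. So FIRST(<B>) = {λ, p, u, w}.
FIRST(<F>): from <F>::=w p <S> we get {w}; from <F>::=p <S> p we get {p}; from <F>::=λ we get {λ}. So FIRST(<F>) = {λ, p, w}.
FIRST(<S>): from <S>::=w we get {w}; from <S>::=<B> v r <B> we get {p, u, v, w}; from <S>::=λ we get {λ}. So FIRST(<S>) = {λ, p, u, v, w}.
FOLLOW(<S>) includes $ since <S> is the start symbol.
FOLLOW(<F>): in <B>::=p <F> r, <F> is followed by r with FIRST {r}. Thus FOLLOW(<F>) = {r}.
FOLLOW(<S>): in <B>::=u <S> u <S> (occurrence 1), <S> is followed by u <S> with FIRST {u}; in <B>::=u <S> u <S> (occurrence 2), the suffix after <S> is empty, so FOLLOW(<S>) ⊇ FOLLOW(<B>) = {$, p, r, u, v}; in <F>::=w p <S>, the suffix after <S> is empty, so FOLLOW(<S>) ⊇ FOLLOW(<F>) = {r}; in <F>::=p <S> p, <S> is followed by p with FIRST {p}. Thus FOLLOW(<S>) = {$, p, r, u, v}.
FOLLOW(<B>): in <S>::=<B> v r <B> (occurrence 1), <B> is followed by v r <B> with FIRST {v}; in <S>::=<B> v r <B> (occurrence 2), the suffix after <B> is empty, so FOLLOW(<B>) ⊇ FOLLOW(<S>) = {$, p, r, u, v}. Thus FOLLOW(<B>) = {$, p, r, u, v}.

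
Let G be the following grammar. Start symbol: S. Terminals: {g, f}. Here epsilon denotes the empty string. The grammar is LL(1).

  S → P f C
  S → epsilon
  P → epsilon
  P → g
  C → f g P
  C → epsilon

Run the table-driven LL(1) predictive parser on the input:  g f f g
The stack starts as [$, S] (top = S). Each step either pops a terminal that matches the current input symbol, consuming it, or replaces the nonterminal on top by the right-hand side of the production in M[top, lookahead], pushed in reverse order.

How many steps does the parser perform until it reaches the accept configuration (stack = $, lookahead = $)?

step 1: stack=$ S  input=g f f g $  — expand S → P f C
step 2: stack=$ C f P  input=g f f g $  — expand P → g
step 3: stack=$ C f g  input=g f f g $  — match g
step 4: stack=$ C f  input=f f g $  — match f
step 5: stack=$ C  input=f g $  — expand C → f g P
step 6: stack=$ P g f  input=f g $  — match f
step 7: stack=$ P g  input=g $  — match g
step 8: stack=$ P  input=$  — expand P → epsilon
Accept reached after 8 steps.

8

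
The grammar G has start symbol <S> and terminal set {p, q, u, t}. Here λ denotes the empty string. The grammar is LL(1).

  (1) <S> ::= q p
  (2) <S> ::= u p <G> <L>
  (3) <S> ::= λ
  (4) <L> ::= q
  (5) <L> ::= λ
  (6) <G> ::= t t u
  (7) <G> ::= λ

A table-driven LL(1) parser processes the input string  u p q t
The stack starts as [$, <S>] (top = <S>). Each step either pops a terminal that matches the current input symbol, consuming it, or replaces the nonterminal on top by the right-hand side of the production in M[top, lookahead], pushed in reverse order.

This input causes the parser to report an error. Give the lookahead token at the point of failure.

step 1: stack=$ <S>  input=u p q t $  — expand <S> ::= u p <G> <L>
step 2: stack=$ <L> <G> p u  input=u p q t $  — match u
step 3: stack=$ <L> <G> p  input=p q t $  — match p
step 4: stack=$ <L> <G>  input=q t $  — expand <G> ::= λ
step 5: stack=$ <L>  input=q t $  — expand <L> ::= q
step 6: stack=$ q  input=q t $  — match q
step 7: stack=$  input=t $  — error: stack empty but input remains

t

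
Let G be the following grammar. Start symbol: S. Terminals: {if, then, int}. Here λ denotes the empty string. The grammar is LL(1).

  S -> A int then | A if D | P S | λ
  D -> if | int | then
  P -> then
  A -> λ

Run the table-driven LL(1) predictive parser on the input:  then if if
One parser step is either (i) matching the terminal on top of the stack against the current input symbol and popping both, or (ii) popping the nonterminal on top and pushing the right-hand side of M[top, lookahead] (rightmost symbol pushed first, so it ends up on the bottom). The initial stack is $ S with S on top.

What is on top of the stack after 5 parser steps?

step 1: stack=$ S  input=then if if $  — expand S -> P S
step 2: stack=$ S P  input=then if if $  — expand P -> then
step 3: stack=$ S then  input=then if if $  — match then
step 4: stack=$ S  input=if if $  — expand S -> A if D
step 5: stack=$ D if A  input=if if $  — expand A -> λ
Stack after step 5: $ D if (top = if).

if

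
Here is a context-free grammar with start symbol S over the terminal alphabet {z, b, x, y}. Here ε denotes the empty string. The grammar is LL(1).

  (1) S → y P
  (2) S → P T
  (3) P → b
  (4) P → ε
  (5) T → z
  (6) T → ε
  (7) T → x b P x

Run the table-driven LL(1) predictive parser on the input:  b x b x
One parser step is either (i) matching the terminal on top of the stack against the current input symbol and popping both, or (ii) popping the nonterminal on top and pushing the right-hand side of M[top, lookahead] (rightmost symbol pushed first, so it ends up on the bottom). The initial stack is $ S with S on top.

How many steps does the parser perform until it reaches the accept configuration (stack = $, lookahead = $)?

8

     Stack      Input      Action
  1  $ S        b x b x $  expand S → P T
  2  $ T P      b x b x $  expand P → b
  3  $ T b      b x b x $  match b
  4  $ T        x b x $    expand T → x b P x
  5  $ x P b x  x b x $    match x
  6  $ x P b    b x $      match b
  7  $ x P      x $        expand P → ε
  8  $ x        x $        match x
Accept reached after 8 steps.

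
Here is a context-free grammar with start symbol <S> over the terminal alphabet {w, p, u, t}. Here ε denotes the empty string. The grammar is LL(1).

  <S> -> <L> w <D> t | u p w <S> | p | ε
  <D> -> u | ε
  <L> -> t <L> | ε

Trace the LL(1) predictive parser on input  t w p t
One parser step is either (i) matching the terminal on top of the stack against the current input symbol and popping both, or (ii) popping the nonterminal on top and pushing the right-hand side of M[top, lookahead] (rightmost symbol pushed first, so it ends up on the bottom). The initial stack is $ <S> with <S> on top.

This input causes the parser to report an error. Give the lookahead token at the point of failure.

step 1: stack=$ <S>  input=t w p t $  — expand <S> -> <L> w <D> t
step 2: stack=$ t <D> w <L>  input=t w p t $  — expand <L> -> t <L>
step 3: stack=$ t <D> w <L> t  input=t w p t $  — match t
step 4: stack=$ t <D> w <L>  input=w p t $  — expand <L> -> ε
step 5: stack=$ t <D> w  input=w p t $  — match w
step 6: stack=$ t <D>  input=p t $  — error: M[<D>, p] is empty

p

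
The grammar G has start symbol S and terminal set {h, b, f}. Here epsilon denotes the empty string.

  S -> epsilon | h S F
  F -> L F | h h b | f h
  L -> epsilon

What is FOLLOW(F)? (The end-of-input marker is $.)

{$, f, h}

FIRST(S) = {epsilon, h}
FIRST(L) = {epsilon}
FIRST(F) = {f, h}  (via L F)
FOLLOW(S) includes $ since S is the start symbol.
FOLLOW(S): in S->h S F, S is followed by F with FIRST {f, h}. Thus FOLLOW(S) = {$, f, h}.
FOLLOW(F): in S->h S F, the suffix after F is empty, so FOLLOW(F) ⊇ FOLLOW(S) = {$, f, h}; in F->L F, the suffix after F is empty (adds nothing new). Thus FOLLOW(F) = {$, f, h}.
FOLLOW(L): in F->L F, L is followed by F with FIRST {f, h}. Thus FOLLOW(L) = {f, h}.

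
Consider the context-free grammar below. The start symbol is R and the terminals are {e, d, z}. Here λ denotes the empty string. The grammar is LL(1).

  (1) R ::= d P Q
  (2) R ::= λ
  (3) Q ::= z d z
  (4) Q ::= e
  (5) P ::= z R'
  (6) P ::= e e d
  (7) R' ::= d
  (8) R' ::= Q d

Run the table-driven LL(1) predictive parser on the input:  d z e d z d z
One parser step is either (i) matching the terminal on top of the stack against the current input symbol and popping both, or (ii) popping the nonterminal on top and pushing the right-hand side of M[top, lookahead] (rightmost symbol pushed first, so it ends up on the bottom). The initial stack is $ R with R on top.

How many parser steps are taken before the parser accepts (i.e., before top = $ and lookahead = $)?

12

      Stack     Input            Action
   1  $ R       d z e d z d z $  expand R ::= d P Q
   2  $ Q P d   d z e d z d z $  match d
   3  $ Q P     z e d z d z $    expand P ::= z R'
   4  $ Q R' z  z e d z d z $    match z
   5  $ Q R'    e d z d z $      expand R' ::= Q d
   6  $ Q d Q   e d z d z $      expand Q ::= e
   7  $ Q d e   e d z d z $      match e
   8  $ Q d     d z d z $        match d
   9  $ Q       z d z $          expand Q ::= z d z
  10  $ z d z   z d z $          match z
  11  $ z d     d z $            match d
  12  $ z       z $              match z
Accept reached after 12 steps.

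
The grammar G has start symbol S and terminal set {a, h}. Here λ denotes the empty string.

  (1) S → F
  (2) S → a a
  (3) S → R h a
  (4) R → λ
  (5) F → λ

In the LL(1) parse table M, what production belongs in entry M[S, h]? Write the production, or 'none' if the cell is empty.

FIRST(R) = {λ}
FIRST(F) = {λ}
FIRST(S) = {λ, a, h}  (via F, R h a)
FOLLOW(S) includes $ since S is the start symbol.
FOLLOW(S): S appears on no right-hand side. Thus FOLLOW(S) = {$}.
For S → F: FIRST(F) = {λ}, so it goes in M[S, t] for t ∈ {}; since λ ∈ FIRST, also for every t ∈ FOLLOW(S) = {$}.
For S → a a: FIRST(a a) = {a}, so it goes in M[S, t] for t ∈ {a}.
For S → R h a: FIRST(R h a) = {h}, so it goes in M[S, t] for t ∈ {h}.

S → R h a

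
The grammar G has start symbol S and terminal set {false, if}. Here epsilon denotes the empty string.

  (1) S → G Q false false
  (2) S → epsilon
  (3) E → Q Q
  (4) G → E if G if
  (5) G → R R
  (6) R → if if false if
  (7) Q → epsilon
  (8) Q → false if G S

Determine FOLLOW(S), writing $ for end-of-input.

{$, false, if}

FIRST(R): from R→if if false if we get {if}. So FIRST(R) = {if}.
FIRST(Q): from Q→epsilon we get {epsilon}; from Q→false if G S we get {false}. So FIRST(Q) = {epsilon, false}.
FIRST(E): from E→Q Q we get {epsilon, false}. So FIRST(E) = {epsilon, false}.
FIRST(G): from G→E if G if we get {false, if}; from G→R R we get {if}. So FIRST(G) = {false, if}.
FIRST(S): from S→G Q false false we get {false, if}; from S→epsilon we get {epsilon}. So FIRST(S) = {epsilon, false, if}.
FOLLOW(S) includes $ since S is the start symbol.
FOLLOW(E): in G→E if G if, E is followed by if G if with FIRST {if}. Thus FOLLOW(E) = {if}.
FOLLOW(Q): in S→G Q false false, Q is followed by false false with FIRST {false}; in E→Q Q (occurrence 1), Q is followed by Q with FIRST {epsilon, false}; in E→Q Q (occurrence 1), the suffix after Q is nullable, so FOLLOW(Q) ⊇ FOLLOW(E) = {if}; in E→Q Q (occurrence 2), the suffix after Q is empty, so FOLLOW(Q) ⊇ FOLLOW(E) = {if}. Thus FOLLOW(Q) = {false, if}.
FOLLOW(S): in Q→false if G S, the suffix after S is empty, so FOLLOW(S) ⊇ FOLLOW(Q) = {false, if}. Thus FOLLOW(S) = {$, false, if}.
FOLLOW(G): in S→G Q false false, G is followed by Q false false with FIRST {false}; in G→E if G if, G is followed by if with FIRST {if}; in Q→false if G S, G is followed by S with FIRST {epsilon, false, if}; in Q→false if G S, the suffix after G is nullable, so FOLLOW(G) ⊇ FOLLOW(Q) = {false, if}. Thus FOLLOW(G) = {false, if}.
FOLLOW(R): in G→R R (occurrence 1), R is followed by R with FIRST {if}; in G→R R (occurrence 2), the suffix after R is empty, so FOLLOW(R) ⊇ FOLLOW(G) = {false, if}. Thus FOLLOW(R) = {false, if}.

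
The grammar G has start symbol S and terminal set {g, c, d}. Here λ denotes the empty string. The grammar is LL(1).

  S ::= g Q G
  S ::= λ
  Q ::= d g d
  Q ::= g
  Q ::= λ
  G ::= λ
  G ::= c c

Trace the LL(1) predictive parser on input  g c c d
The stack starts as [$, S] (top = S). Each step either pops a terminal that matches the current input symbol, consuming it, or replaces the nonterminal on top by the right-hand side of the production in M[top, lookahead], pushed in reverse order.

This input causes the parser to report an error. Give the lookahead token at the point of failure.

     Stack    Input      Action
  1  $ S      g c c d $  expand S ::= g Q G
  2  $ G Q g  g c c d $  match g
  3  $ G Q    c c d $    expand Q ::= λ
  4  $ G      c c d $    expand G ::= c c
  5  $ c c    c c d $    match c
  6  $ c      c d $      match c
  7  $        d $        error: stack empty but input remains

d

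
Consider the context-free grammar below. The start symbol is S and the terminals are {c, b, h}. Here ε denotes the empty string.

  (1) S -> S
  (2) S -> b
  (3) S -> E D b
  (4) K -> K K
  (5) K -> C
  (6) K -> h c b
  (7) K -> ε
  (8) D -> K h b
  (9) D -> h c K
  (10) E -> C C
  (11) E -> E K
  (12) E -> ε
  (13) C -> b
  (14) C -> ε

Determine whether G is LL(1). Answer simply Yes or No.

FIRST(S) = {b, h}
FIRST(K) = {ε, b, h}
FIRST(D) = {b, h}
FIRST(E) = {ε, b, h}
FIRST(C) = {ε, b}
FOLLOW(S) = {$}
FOLLOW(K) = {b, h}
FOLLOW(D) = {b}
FOLLOW(E) = {b, h}
FOLLOW(C) = {b, h}
Cell M[C, b] receives both C -> b and C -> ε — the grammar is not LL(1).

No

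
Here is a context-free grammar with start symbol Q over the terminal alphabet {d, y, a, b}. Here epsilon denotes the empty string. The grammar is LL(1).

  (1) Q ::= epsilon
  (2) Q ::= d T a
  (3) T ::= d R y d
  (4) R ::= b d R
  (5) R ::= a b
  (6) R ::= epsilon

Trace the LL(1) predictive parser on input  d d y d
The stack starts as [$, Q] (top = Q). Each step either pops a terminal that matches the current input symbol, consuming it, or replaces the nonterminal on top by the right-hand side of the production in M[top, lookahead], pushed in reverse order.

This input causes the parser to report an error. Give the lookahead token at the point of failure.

step 1: stack=$ Q  input=d d y d $  — expand Q ::= d T a
step 2: stack=$ a T d  input=d d y d $  — match d
step 3: stack=$ a T  input=d y d $  — expand T ::= d R y d
step 4: stack=$ a d y R d  input=d y d $  — match d
step 5: stack=$ a d y R  input=y d $  — expand R ::= epsilon
step 6: stack=$ a d y  input=y d $  — match y
step 7: stack=$ a d  input=d $  — match d
step 8: stack=$ a  input=$  — error: top is terminal a but lookahead is $

$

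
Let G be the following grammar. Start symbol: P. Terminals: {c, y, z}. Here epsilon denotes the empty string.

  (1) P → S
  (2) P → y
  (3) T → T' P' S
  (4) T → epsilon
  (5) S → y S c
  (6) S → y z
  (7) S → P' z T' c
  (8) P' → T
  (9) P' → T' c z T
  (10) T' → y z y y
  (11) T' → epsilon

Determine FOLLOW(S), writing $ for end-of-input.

{$, c, y, z}

FIRST(T'): from T'→y z y y we get {y}; from T'→epsilon we get {epsilon}. So FIRST(T') = {epsilon, y}.
FIRST(P): from P→S we get {c, y, z}; from P→y we get {y}. So FIRST(P) = {c, y, z}.
FIRST(T): from T→T' P' S we get {c, y, z}; from T→epsilon we get {epsilon}. So FIRST(T) = {epsilon, c, y, z}.
FIRST(P'): from P'→T we get {epsilon, c, y, z}; from P'→T' c z T we get {c, y}. So FIRST(P') = {epsilon, c, y, z}.
FIRST(S): from S→y S c we get {y}; from S→y z we get {y}; from S→P' z T' c we get {c, y, z}. So FIRST(S) = {c, y, z}.
FOLLOW(P) includes $ since P is the start symbol.
FOLLOW(P): P appears on no right-hand side. Thus FOLLOW(P) = {$}.
FOLLOW(P'): in T→T' P' S, P' is followed by S with FIRST {c, y, z}; in S→P' z T' c, P' is followed by z T' c with FIRST {z}. Thus FOLLOW(P') = {c, y, z}.
FOLLOW(T): in P'→T, the suffix after T is empty, so FOLLOW(T) ⊇ FOLLOW(P') = {c, y, z}; in P'→T' c z T, the suffix after T is empty, so FOLLOW(T) ⊇ FOLLOW(P') = {c, y, z}. Thus FOLLOW(T) = {c, y, z}.
FOLLOW(S): in P→S, the suffix after S is empty, so FOLLOW(S) ⊇ FOLLOW(P) = {$}; in T→T' P' S, the suffix after S is empty, so FOLLOW(S) ⊇ FOLLOW(T) = {c, y, z}; in S→y S c, S is followed by c with FIRST {c}. Thus FOLLOW(S) = {$, c, y, z}.
FOLLOW(T'): in T→T' P' S, T' is followed by P' S with FIRST {c, y, z}; in S→P' z T' c, T' is followed by c with FIRST {c}; in P'→T' c z T, T' is followed by c z T with FIRST {c}. Thus FOLLOW(T') = {c, y, z}.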